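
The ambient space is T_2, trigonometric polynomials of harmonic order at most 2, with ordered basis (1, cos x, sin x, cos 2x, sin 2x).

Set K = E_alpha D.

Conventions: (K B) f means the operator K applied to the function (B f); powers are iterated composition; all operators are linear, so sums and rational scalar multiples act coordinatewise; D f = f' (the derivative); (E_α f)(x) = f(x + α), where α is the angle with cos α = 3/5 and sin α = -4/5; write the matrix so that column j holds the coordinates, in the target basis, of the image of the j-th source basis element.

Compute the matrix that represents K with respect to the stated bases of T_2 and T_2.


the matrix is [[0, 0, 0, 0, 0]; [0, 4/5, 3/5, 0, 0]; [0, -3/5, 4/5, 0, 0]; [0, 0, 0, 48/25, -14/25]; [0, 0, 0, 14/25, 48/25]] (rows listed top to bottom)

image of 1: 0
image of cos x: (4/5)cos x - (3/5)sin x
image of sin x: (3/5)cos x + (4/5)sin x
image of cos 2x: (48/25)cos 2x + (14/25)sin 2x
image of sin 2x: -(14/25)cos 2x + (48/25)sin 2x
each image's coordinates form column j of the matrix


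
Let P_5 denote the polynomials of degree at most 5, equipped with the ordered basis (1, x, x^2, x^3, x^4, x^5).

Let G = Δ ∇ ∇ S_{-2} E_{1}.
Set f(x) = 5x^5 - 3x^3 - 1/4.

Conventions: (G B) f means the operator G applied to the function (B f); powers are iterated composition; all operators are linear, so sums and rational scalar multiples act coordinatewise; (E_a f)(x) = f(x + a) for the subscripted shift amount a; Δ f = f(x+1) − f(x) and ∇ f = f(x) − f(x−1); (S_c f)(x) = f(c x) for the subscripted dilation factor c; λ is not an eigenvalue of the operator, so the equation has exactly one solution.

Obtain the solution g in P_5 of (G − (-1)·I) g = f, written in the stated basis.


the result is g(x) = 5x^5 - 3x^3 + 9600x^2 - 19200x + 47423/4

write g with unknown coordinates in the stated basis and equate coefficients in (G − (-1)·I) g = f
solving from the highest basis element down gives g = 5x^5 - 3x^3 + 9600x^2 - 19200x + 47423/4
check: G g = -9600x^2 + 19200x - 11856
so G g − (-1)·g = 5x^5 - 3x^3 - 1/4 = f ✓


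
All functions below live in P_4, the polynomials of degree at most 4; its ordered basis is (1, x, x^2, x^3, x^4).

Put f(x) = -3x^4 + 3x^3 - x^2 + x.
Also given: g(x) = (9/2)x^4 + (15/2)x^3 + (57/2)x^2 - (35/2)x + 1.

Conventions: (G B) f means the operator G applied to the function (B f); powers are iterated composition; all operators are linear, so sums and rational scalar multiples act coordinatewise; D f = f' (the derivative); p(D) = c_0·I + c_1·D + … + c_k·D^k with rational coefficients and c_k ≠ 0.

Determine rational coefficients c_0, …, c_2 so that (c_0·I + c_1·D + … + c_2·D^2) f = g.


D^0 f = -3x^4 + 3x^3 - x^2 + x
D^1 f = -12x^3 + 9x^2 - 2x + 1
D^2 f = -36x^2 + 18x - 2
matching coefficients of g against c_0 f + c_1 Df + … from the top degree down determines the c_i
solution: c_0 = -3/2, c_1 = -1, c_2 = -1

c_0 = -3/2, c_1 = -1, c_2 = -1


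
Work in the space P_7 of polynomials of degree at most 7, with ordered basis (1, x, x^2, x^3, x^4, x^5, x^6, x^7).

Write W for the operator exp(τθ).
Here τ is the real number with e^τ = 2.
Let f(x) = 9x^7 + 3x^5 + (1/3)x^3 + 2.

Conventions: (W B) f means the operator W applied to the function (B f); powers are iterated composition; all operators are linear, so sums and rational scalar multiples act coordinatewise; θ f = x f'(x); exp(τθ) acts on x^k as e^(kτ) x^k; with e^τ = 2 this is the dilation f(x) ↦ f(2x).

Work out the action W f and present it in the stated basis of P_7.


g(x) = 1152x^7 + 96x^5 + (8/3)x^3 + 2

exp(τθ) x^k = e^(kτ) x^k; with e^τ = 2 this sends x^k to 2^k x^k
x^3 ↦ 8 x^3
x^5 ↦ 32 x^5
x^7 ↦ 128 x^7
applying this coordinatewise to f: exp(τθ) f = 1152x^7 + 96x^5 + (8/3)x^3 + 2


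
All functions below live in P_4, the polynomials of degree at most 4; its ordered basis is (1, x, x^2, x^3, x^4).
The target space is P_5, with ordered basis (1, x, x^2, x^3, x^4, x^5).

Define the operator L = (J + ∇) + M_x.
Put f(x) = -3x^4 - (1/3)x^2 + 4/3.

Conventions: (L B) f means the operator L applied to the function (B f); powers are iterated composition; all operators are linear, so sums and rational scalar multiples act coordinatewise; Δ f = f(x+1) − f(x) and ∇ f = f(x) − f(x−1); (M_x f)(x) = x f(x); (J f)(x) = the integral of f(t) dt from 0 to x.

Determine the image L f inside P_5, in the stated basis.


the result is g(x) = -(18/5)x^5 - (112/9)x^3 + 18x^2 - 10x + 10/3

J f = -(3/5)x^5 - (1/9)x^3 + (4/3)x
∇ f = -12x^3 + 18x^2 - (38/3)x + 10/3
(J + ∇) f = -(3/5)x^5 - (109/9)x^3 + 18x^2 - (34/3)x + 10/3
M_x f = -3x^5 - (1/3)x^3 + (4/3)x
((J + ∇) + M_x) f = -(18/5)x^5 - (112/9)x^3 + 18x^2 - 10x + 10/3


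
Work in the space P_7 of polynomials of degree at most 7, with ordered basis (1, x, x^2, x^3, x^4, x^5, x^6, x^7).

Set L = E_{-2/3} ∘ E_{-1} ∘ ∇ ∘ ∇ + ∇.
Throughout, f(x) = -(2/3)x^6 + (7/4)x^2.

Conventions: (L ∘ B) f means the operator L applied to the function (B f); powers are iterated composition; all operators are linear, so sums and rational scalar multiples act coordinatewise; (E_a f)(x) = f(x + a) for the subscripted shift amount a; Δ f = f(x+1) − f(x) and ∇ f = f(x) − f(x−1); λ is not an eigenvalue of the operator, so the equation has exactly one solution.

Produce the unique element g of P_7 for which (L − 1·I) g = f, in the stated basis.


write g with unknown coordinates in the stated basis and equate coefficients in (L − 1·I) g = f
solving from the highest basis element down gives g = (2/3)x^6 + 4x^5 + 30x^4 - 40x^3 + (3859/12)x^2 - (63173/54)x + 607907/324
check: L g = 4x^5 + 30x^4 - 40x^3 + (970/3)x^2 - (63173/54)x + 607907/324
so L g − 1·g = -(2/3)x^6 + (7/4)x^2 = f ✓

the image equals g(x) = (2/3)x^6 + 4x^5 + 30x^4 - 40x^3 + (3859/12)x^2 - (63173/54)x + 607907/324


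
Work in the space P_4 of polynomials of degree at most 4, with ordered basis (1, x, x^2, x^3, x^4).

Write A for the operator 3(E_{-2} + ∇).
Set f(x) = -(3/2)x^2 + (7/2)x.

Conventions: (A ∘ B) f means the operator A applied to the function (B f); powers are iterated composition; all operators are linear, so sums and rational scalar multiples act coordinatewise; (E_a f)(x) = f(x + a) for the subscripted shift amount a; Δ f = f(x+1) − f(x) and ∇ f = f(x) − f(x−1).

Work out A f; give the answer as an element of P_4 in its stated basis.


g(x) = -(9/2)x^2 + (39/2)x - 24

E_{-2} f = -(3/2)x^2 + (19/2)x - 13
∇ f = -3x + 5
(E_{-2} + ∇) f = -(3/2)x^2 + (13/2)x - 8
(3(E_{-2} + ∇)) f = -(9/2)x^2 + (39/2)x - 24


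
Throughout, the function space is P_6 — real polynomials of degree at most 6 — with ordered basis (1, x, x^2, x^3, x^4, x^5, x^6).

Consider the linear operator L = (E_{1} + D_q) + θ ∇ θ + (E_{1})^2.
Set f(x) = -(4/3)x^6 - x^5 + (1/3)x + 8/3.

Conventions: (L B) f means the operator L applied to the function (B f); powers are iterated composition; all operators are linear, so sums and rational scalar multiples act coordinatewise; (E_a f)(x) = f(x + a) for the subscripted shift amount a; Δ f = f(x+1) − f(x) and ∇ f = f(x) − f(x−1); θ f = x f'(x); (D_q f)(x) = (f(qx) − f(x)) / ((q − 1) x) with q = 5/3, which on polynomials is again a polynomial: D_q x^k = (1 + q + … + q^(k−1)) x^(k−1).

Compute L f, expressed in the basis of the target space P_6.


E_{1} f = -(4/3)x^6 - 9x^5 - 25x^4 - (110/3)x^3 - 30x^2 - (38/3)x + 2/3
D_q f = -(29792/729)x^5 - (1441/81)x^4 + 1/3
(E_{1} + D_q) f = -(4/3)x^6 - (36353/729)x^5 - (3466/81)x^4 - (110/3)x^3 - 30x^2 - (38/3)x + 1
θ f = -8x^6 - 5x^5 + (1/3)x
∇ θ f = -48x^5 + 95x^4 - 110x^3 + 70x^2 - 23x + 10/3
θ ∇ θ f = -240x^5 + 380x^4 - 330x^3 + 140x^2 - 23x
E_{1} f = -(4/3)x^6 - 9x^5 - 25x^4 - (110/3)x^3 - 30x^2 - (38/3)x + 2/3
E_{1} E_{1} f = -(4/3)x^6 - 17x^5 - 90x^4 - (760/3)x^3 - 400x^2 - (1007/3)x - 114
((E_{1} + D_q) + θ ∇ θ + (E_{1})^2) f = -(8/3)x^6 - (223706/729)x^5 + (20024/81)x^4 - 620x^3 - 290x^2 - (1114/3)x - 113

the result is g(x) = -(8/3)x^6 - (223706/729)x^5 + (20024/81)x^4 - 620x^3 - 290x^2 - (1114/3)x - 113


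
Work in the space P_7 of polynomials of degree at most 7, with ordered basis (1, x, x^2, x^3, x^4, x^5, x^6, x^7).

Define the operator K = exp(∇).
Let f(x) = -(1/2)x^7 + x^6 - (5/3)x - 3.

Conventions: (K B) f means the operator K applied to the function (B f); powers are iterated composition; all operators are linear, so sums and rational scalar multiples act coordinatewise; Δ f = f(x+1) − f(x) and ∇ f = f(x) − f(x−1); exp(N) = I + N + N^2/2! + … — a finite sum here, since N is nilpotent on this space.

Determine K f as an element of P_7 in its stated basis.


order-1 term: -(7/2)x^6 + (33/2)x^5 - (65/2)x^4 + (75/2)x^3 - (51/2)x^2 + (19/2)x - 19/6
order-2 term: -(21/2)x^5 + (135/2)x^4 - (365/2)x^3 + (525/2)x^2 - (397/2)x + 125/2
order-3 term: -(35/2)x^4 + 125x^3 - (705/2)x^2 + 465x - 481/2
order-4 term: -(35/2)x^3 + 120x^2 - (575/2)x + 240
order-5 term: -(21/2)x^2 + (117/2)x - 85
order-6 term: -(7/2)x + 23/2
order-7 term: -1/2
the series for exp(∇) f terminates at order 7
exp(∇) f = -(1/2)x^7 - (5/2)x^6 + 6x^5 + (35/2)x^4 - (75/2)x^3 - 6x^2 + (251/6)x - 109/6

the image equals g(x) = -(1/2)x^7 - (5/2)x^6 + 6x^5 + (35/2)x^4 - (75/2)x^3 - 6x^2 + (251/6)x - 109/6


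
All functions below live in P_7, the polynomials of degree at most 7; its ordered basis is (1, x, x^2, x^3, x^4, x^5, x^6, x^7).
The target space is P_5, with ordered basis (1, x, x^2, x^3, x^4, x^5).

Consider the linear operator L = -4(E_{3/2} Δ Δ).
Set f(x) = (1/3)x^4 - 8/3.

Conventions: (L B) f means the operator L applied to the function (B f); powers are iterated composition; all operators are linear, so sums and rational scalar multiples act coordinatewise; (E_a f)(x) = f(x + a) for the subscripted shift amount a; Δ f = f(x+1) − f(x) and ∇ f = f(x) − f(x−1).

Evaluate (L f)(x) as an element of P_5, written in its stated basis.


g(x) = -16x^2 - 80x - 308/3

Δ f = (4/3)x^3 + 2x^2 + (4/3)x + 1/3
Δ Δ f = 4x^2 + 8x + 14/3
E_{3/2} Δ Δ f = 4x^2 + 20x + 77/3
(-4(E_{3/2} Δ Δ)) f = -16x^2 - 80x - 308/3


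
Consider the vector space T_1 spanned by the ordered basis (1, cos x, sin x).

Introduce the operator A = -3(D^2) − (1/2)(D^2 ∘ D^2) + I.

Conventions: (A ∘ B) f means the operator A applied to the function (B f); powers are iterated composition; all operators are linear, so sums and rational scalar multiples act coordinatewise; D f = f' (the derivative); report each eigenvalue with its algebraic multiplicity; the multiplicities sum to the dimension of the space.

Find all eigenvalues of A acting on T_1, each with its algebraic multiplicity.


λ = 1 (multiplicity 1), λ = 7/2 (multiplicity 2)

image of 1: 1
image of cos x: (7/2)cos x
image of sin x: (7/2)sin x
the matrix is diagonal; its diagonal is (1, 7/2, 7/2)
for a triangular matrix the eigenvalues are the diagonal entries, with algebraic multiplicity their repetition count


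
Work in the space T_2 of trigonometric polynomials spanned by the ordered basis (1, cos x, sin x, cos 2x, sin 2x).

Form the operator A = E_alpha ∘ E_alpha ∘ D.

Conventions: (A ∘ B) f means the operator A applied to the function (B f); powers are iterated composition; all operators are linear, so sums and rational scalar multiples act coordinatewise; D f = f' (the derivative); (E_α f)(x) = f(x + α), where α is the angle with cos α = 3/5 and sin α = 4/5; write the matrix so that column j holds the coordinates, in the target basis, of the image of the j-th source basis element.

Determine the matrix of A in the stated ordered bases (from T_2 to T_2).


the matrix is [[0, 0, 0, 0, 0]; [0, -24/25, -7/25, 0, 0]; [0, 7/25, -24/25, 0, 0]; [0, 0, 0, 672/625, -1054/625]; [0, 0, 0, 1054/625, 672/625]] (rows listed top to bottom)

image of 1: 0
image of cos x: -(24/25)cos x + (7/25)sin x
image of sin x: -(7/25)cos x - (24/25)sin x
image of cos 2x: (672/625)cos 2x + (1054/625)sin 2x
image of sin 2x: -(1054/625)cos 2x + (672/625)sin 2x
each image's coordinates form column j of the matrix


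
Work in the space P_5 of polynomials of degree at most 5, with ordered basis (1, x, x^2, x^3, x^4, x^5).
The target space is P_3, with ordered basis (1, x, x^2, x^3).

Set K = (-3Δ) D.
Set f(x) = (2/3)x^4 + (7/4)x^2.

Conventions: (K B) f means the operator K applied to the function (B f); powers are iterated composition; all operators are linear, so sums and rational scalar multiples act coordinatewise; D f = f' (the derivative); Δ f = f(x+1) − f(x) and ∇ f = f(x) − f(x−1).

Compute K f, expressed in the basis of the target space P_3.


D f = (8/3)x^3 + (7/2)x
Δ D f = 8x^2 + 8x + 37/6
(-3Δ) D f = -24x^2 - 24x - 37/2

the image equals g(x) = -24x^2 - 24x - 37/2


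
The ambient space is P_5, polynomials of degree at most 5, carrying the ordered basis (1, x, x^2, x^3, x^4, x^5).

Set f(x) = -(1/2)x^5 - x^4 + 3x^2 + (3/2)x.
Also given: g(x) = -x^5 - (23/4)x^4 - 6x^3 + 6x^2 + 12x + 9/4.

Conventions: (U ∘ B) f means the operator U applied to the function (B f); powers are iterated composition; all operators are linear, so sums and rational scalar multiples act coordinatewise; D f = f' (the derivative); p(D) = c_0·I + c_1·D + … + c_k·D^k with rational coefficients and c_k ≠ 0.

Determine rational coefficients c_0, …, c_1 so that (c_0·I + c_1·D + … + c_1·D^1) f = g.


D^0 f = -(1/2)x^5 - x^4 + 3x^2 + (3/2)x
D^1 f = -(5/2)x^4 - 4x^3 + 6x + 3/2
matching coefficients of g against c_0 f + c_1 Df + … from the top degree down determines the c_i
solution: c_0 = 2, c_1 = 3/2

p(D) = 2·I + (3/2)·D, i.e. c_0 = 2, c_1 = 3/2


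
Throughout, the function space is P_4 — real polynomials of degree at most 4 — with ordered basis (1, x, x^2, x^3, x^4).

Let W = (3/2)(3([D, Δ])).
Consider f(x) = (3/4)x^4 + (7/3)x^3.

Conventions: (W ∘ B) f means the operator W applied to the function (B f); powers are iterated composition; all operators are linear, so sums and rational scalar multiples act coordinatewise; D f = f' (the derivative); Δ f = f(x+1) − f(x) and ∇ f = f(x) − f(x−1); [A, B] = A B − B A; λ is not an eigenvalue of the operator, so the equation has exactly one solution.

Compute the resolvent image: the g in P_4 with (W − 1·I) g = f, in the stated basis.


write g with unknown coordinates in the stated basis and equate coefficients in (W − 1·I) g = f
solving from the highest basis element down gives g = -(3/4)x^4 - (7/3)x^3
check: W g = 0
so W g − 1·g = (3/4)x^4 + (7/3)x^3 = f ✓

g(x) = -(3/4)x^4 - (7/3)x^3


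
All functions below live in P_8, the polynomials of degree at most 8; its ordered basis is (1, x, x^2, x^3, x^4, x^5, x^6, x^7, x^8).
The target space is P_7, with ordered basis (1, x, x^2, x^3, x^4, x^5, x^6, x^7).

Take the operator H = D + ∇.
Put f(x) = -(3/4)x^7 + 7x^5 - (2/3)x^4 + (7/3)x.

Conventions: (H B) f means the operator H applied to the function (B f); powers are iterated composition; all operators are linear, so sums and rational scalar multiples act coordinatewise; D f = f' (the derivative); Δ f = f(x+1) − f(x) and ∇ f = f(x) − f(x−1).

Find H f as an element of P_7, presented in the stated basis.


D f = -(21/4)x^6 + 35x^4 - (8/3)x^3 + 7/3
∇ f = -(21/4)x^6 + (63/4)x^5 + (35/4)x^4 - (557/12)x^3 + (233/4)x^2 - (389/12)x + 37/4
(D + ∇) f = -(21/2)x^6 + (63/4)x^5 + (175/4)x^4 - (589/12)x^3 + (233/4)x^2 - (389/12)x + 139/12

the image equals g(x) = -(21/2)x^6 + (63/4)x^5 + (175/4)x^4 - (589/12)x^3 + (233/4)x^2 - (389/12)x + 139/12


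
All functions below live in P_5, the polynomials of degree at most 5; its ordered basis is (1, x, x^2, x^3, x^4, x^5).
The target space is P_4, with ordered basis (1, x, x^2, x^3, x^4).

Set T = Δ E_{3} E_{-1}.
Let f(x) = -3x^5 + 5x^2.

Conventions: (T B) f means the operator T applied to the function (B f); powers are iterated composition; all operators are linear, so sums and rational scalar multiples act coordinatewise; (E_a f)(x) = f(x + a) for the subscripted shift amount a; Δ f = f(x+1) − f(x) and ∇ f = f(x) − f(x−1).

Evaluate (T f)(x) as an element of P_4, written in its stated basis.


E_{-1} f = -3x^5 + 15x^4 - 30x^3 + 35x^2 - 25x + 8
E_{3} E_{-1} f = -3x^5 - 30x^4 - 120x^3 - 235x^2 - 220x - 76
Δ E_{3} E_{-1} f = -15x^4 - 150x^3 - 570x^2 - 965x - 608

g(x) = -15x^4 - 150x^3 - 570x^2 - 965x - 608


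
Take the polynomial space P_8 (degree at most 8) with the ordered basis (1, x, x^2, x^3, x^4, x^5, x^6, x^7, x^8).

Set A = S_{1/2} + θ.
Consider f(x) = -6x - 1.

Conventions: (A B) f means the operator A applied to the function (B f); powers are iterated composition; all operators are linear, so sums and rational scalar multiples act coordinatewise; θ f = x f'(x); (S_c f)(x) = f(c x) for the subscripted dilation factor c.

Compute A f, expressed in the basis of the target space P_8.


S_{1/2} f = -3x - 1
θ f = -6x
(S_{1/2} + θ) f = -9x - 1

the image equals g(x) = -9x - 1


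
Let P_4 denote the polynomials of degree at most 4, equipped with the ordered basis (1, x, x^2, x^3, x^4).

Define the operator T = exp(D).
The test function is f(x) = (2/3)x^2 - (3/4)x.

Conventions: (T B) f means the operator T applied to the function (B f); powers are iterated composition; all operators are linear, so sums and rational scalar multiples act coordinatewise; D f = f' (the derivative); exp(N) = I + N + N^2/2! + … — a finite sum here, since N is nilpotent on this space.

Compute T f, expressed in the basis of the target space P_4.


order-1 term: (4/3)x - 3/4
order-2 term: 2/3
the series for exp(D) f terminates at order 2
exp(D) f = (2/3)x^2 + (7/12)x - 1/12

the image equals g(x) = (2/3)x^2 + (7/12)x - 1/12


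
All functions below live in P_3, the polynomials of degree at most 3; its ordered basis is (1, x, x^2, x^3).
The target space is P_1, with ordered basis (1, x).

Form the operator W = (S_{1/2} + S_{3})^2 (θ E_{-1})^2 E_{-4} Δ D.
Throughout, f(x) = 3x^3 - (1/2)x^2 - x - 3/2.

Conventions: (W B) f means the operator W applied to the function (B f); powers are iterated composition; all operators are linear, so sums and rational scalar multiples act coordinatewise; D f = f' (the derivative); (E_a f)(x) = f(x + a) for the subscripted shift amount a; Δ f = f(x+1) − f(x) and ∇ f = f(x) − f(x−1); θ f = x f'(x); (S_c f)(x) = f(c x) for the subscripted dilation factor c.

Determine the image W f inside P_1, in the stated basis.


D f = 9x^2 - x - 1
Δ D f = 18x + 8
E_{-4} Δ D f = 18x - 64
E_{-1} (E_{-4} Δ D) f = 18x - 82
θ E_{-1} (E_{-4} Δ D) f = 18x
E_{-1} (θ E_{-1}) (E_{-4} Δ D) f = 18x - 18
θ E_{-1} (θ E_{-1}) (E_{-4} Δ D) f = 18x
S_{1/2} (θ E_{-1})^2 (E_{-4} Δ D) f = 9x
S_{3} (θ E_{-1})^2 (E_{-4} Δ D) f = 54x
(S_{1/2} + S_{3}) (θ E_{-1})^2 (E_{-4} Δ D) f = 63x
S_{1/2} (S_{1/2} + S_{3}) (θ E_{-1})^2 (E_{-4} Δ D) f = (63/2)x
S_{3} (S_{1/2} + S_{3}) (θ E_{-1})^2 (E_{-4} Δ D) f = 189x
(S_{1/2} + S_{3}) (S_{1/2} + S_{3}) (θ E_{-1})^2 (E_{-4} Δ D) f = (441/2)x

the result is g(x) = (441/2)x


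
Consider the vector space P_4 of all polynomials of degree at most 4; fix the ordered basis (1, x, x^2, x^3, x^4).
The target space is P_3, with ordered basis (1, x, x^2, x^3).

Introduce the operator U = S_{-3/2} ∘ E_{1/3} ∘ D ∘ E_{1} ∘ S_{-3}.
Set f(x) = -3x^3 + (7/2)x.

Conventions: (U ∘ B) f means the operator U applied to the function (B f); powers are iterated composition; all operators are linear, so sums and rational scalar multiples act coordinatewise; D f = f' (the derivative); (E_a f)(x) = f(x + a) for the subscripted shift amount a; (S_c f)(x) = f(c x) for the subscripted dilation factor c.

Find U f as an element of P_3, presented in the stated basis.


the image equals g(x) = (2187/4)x^2 - 972x + 843/2

S_{-3} f = 81x^3 - (21/2)x
E_{1} S_{-3} f = 81x^3 + 243x^2 + (465/2)x + 141/2
D E_{1} S_{-3} f = 243x^2 + 486x + 465/2
E_{1/3} (D ∘ E_{1} ∘ S_{-3}) f = 243x^2 + 648x + 843/2
S_{-3/2} E_{1/3} (D ∘ E_{1} ∘ S_{-3}) f = (2187/4)x^2 - 972x + 843/2


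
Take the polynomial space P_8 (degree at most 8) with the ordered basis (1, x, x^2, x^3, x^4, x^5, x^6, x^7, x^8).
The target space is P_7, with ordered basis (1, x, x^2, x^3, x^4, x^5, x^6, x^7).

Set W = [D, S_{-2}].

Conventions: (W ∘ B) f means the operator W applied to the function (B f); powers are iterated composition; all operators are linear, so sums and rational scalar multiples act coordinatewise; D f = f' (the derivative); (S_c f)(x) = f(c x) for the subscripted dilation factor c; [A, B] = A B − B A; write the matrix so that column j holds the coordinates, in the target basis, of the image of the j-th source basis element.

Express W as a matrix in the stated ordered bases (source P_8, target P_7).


the matrix is [[0, -3, 0, 0, 0, 0, 0, 0, 0]; [0, 0, 12, 0, 0, 0, 0, 0, 0]; [0, 0, 0, -36, 0, 0, 0, 0, 0]; [0, 0, 0, 0, 96, 0, 0, 0, 0]; [0, 0, 0, 0, 0, -240, 0, 0, 0]; [0, 0, 0, 0, 0, 0, 576, 0, 0]; [0, 0, 0, 0, 0, 0, 0, -1344, 0]; [0, 0, 0, 0, 0, 0, 0, 0, 3072]] (rows listed top to bottom)

image of 1: 0
image of x: -3
image of x^2: 12x
image of x^3: -36x^2
image of x^4: 96x^3
image of x^5: -240x^4
image of x^6: 576x^5
image of x^7: -1344x^6
image of x^8: 3072x^7
each image's coordinates form column j of the matrix


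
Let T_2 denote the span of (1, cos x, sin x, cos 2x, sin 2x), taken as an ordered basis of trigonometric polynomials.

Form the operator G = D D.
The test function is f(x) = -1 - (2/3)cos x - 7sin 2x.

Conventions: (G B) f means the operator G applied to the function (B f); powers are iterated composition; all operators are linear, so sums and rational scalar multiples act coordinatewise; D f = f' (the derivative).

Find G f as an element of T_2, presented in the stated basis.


D f = (2/3)sin x - 14cos 2x
D D f = (2/3)cos x + 28sin 2x

the image equals g(x) = (2/3)cos x + 28sin 2x


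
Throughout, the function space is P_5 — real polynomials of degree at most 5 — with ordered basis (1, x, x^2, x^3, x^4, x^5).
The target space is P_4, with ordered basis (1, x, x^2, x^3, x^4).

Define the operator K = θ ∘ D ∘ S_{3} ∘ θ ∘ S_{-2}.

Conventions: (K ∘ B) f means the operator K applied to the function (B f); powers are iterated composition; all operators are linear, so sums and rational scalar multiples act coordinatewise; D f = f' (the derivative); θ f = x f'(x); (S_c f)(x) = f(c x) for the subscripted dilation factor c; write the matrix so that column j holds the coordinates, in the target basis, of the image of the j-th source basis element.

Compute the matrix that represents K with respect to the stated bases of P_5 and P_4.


the matrix is [[0, 0, 0, 0, 0, 0]; [0, 0, 144, 0, 0, 0]; [0, 0, 0, -3888, 0, 0]; [0, 0, 0, 0, 62208, 0]; [0, 0, 0, 0, 0, -777600]] (rows listed top to bottom)

image of 1: 0
image of x: 0
image of x^2: 144x
image of x^3: -3888x^2
image of x^4: 62208x^3
image of x^5: -777600x^4
each image's coordinates form column j of the matrix


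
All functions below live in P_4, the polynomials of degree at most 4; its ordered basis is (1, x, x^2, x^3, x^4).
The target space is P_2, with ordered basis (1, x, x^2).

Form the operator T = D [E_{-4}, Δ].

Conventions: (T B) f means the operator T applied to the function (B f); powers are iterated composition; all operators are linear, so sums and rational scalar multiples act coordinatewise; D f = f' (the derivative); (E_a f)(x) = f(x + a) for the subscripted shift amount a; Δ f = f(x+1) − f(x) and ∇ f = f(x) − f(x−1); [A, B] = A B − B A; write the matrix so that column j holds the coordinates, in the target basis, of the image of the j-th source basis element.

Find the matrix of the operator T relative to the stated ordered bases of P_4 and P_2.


image of 1: 0
image of x: 0
image of x^2: 0
image of x^3: 0
image of x^4: 0
each image's coordinates form column j of the matrix

the matrix is [[0, 0, 0, 0, 0]; [0, 0, 0, 0, 0]; [0, 0, 0, 0, 0]] (rows listed top to bottom)


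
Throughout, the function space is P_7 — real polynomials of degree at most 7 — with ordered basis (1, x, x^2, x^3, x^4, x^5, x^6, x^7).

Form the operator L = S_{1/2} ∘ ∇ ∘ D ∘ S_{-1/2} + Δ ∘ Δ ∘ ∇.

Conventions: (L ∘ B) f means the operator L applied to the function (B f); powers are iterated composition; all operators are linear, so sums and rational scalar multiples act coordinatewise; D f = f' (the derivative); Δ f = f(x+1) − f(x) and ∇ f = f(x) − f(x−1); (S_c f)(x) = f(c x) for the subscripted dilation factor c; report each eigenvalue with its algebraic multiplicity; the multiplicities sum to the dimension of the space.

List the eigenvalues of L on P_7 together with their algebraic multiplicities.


λ = 0 (multiplicity 8)

image of 1: 0
image of x: 0
image of x^2: 1/2
image of x^3: -(3/8)x + 51/8
image of x^4: (3/16)x^2 + (189/8)x + 49/4
image of x^5: -(5/64)x^3 + (3855/64)x^2 + (955/16)x + 965/32
image of x^6: (15/512)x^4 + (15345/128)x^3 + (11535/64)x^2 + (11505/64)x + 1923/32
image of x^7: -(21/2048)x^5 + (430185/2048)x^4 + (107485/256)x^3 + (322665/512)x^2 + (53739/128)x + 16135/128
the matrix is upper triangular; its diagonal is (0, 0, 0, 0, 0, 0, 0, 0)
for a triangular matrix the eigenvalues are the diagonal entries, with algebraic multiplicity their repetition count


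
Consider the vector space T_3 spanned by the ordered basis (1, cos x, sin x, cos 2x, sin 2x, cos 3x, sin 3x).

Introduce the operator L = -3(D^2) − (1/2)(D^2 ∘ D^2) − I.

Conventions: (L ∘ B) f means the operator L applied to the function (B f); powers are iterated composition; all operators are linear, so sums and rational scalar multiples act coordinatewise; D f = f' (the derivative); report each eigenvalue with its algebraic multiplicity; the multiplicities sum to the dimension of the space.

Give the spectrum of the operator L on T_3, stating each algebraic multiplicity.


image of 1: -1
image of cos x: (3/2)cos x
image of sin x: (3/2)sin x
image of cos 2x: 3cos 2x
image of sin 2x: 3sin 2x
image of cos 3x: -(29/2)cos 3x
image of sin 3x: -(29/2)sin 3x
the matrix is diagonal; its diagonal is (-1, 3/2, 3/2, 3, 3, -29/2, -29/2)
for a triangular matrix the eigenvalues are the diagonal entries, with algebraic multiplicity their repetition count

λ = -29/2 (multiplicity 2), λ = -1 (multiplicity 1), λ = 3/2 (multiplicity 2), λ = 3 (multiplicity 2)


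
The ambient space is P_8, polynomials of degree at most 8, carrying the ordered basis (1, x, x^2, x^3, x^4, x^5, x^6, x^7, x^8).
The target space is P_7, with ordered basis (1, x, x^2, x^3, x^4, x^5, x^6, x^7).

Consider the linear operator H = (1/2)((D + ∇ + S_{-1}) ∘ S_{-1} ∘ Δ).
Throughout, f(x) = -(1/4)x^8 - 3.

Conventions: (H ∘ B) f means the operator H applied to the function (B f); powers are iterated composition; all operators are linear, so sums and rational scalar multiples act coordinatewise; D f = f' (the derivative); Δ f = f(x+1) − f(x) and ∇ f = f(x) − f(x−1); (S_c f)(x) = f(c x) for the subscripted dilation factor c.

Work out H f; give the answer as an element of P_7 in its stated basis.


the image equals g(x) = -x^7 + (21/2)x^6 - 70x^5 + (595/4)x^4 - 252x^3 + (469/2)x^2 - 134x + 261/8

Δ f = -2x^7 - 7x^6 - 14x^5 - (35/2)x^4 - 14x^3 - 7x^2 - 2x - 1/4
S_{-1} Δ f = 2x^7 - 7x^6 + 14x^5 - (35/2)x^4 + 14x^3 - 7x^2 + 2x - 1/4
D (S_{-1} ∘ Δ) f = 14x^6 - 42x^5 + 70x^4 - 70x^3 + 42x^2 - 14x + 2
∇ (S_{-1} ∘ Δ) f = 14x^6 - 84x^5 + 245x^4 - 420x^3 + 434x^2 - 252x + 127/2
S_{-1} (S_{-1} ∘ Δ) f = -2x^7 - 7x^6 - 14x^5 - (35/2)x^4 - 14x^3 - 7x^2 - 2x - 1/4
(D + ∇ + S_{-1}) (S_{-1} ∘ Δ) f = -2x^7 + 21x^6 - 140x^5 + (595/2)x^4 - 504x^3 + 469x^2 - 268x + 261/4
((1/2)((D + ∇ + S_{-1}) ∘ S_{-1} ∘ Δ)) f = -x^7 + (21/2)x^6 - 70x^5 + (595/4)x^4 - 252x^3 + (469/2)x^2 - 134x + 261/8


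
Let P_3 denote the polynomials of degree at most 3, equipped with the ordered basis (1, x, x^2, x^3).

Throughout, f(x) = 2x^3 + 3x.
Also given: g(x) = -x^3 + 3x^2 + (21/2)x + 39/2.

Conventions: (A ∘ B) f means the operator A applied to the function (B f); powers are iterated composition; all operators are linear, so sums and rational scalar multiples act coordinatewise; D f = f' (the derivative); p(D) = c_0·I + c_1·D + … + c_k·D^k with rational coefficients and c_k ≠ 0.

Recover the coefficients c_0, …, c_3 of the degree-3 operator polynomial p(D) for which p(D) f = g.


c_0 = -1/2, c_1 = 1/2, c_2 = 1, c_3 = 3/2

D^0 f = 2x^3 + 3x
D^1 f = 6x^2 + 3
D^2 f = 12x
D^3 f = 12
matching coefficients of g against c_0 f + c_1 Df + … from the top degree down determines the c_i
solution: c_0 = -1/2, c_1 = 1/2, c_2 = 1, c_3 = 3/2


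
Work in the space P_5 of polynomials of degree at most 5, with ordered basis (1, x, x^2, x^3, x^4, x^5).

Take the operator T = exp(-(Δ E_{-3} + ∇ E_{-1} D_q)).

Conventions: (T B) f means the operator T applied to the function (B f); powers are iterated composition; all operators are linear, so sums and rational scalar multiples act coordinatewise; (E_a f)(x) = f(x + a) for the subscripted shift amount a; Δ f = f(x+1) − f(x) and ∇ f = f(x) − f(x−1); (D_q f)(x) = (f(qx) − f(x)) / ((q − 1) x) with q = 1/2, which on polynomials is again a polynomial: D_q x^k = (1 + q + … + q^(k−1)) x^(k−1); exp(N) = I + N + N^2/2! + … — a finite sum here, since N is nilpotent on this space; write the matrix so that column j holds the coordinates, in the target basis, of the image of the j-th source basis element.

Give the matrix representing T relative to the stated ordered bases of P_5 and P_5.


the matrix is [[1, -1, 9/2, -103/4, 16837/96, -22749/16]; [0, 1, -2, 29/2, -221/2, 5657/6]; [0, 0, 1, -3, 243/8, -4631/16]; [0, 0, 0, 1, -4, 209/4]; [0, 0, 0, 0, 1, -5]; [0, 0, 0, 0, 0, 1]] (rows listed top to bottom)

image of 1: 1
image of x: x - 1
image of x^2: x^2 - 2x + 9/2
image of x^3: x^3 - 3x^2 + (29/2)x - 103/4
image of x^4: x^4 - 4x^3 + (243/8)x^2 - (221/2)x + 16837/96
image of x^5: x^5 - 5x^4 + (209/4)x^3 - (4631/16)x^2 + (5657/6)x - 22749/16
each image's coordinates form column j of the matrix


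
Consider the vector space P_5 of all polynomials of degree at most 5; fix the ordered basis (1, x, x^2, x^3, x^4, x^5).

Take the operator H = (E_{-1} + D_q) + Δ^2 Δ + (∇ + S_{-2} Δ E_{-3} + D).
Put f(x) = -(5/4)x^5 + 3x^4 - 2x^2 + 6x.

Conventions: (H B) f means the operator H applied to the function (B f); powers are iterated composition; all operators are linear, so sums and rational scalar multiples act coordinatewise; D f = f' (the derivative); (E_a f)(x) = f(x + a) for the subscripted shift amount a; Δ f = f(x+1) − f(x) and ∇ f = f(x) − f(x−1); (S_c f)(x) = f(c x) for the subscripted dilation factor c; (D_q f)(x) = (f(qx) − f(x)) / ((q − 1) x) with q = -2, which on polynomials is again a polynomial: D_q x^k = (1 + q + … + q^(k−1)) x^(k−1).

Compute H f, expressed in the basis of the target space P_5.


E_{-1} f = -(5/4)x^5 + (37/4)x^4 - (49/2)x^3 + (57/2)x^2 - (33/4)x - 15/4
D_q f = -(55/4)x^4 - 15x^3 + 2x + 6
(E_{-1} + D_q) f = -(5/4)x^5 - (9/2)x^4 - (79/2)x^3 + (57/2)x^2 - (25/4)x + 9/4
Δ f = -(25/4)x^4 - (1/2)x^3 + (11/2)x^2 + (7/4)x + 23/4
Δ Δ f = -25x^3 - 39x^2 - (31/2)x + 1/2
Δ Δ Δ f = -75x^2 - 153x - 159/2
∇ f = -(25/4)x^4 + (49/2)x^3 - (61/2)x^2 + (57/4)x + 15/4
E_{-3} f = -(5/4)x^5 + (87/4)x^4 - (297/2)x^3 + (995/2)x^2 - (3249/4)x + 2043/4
Δ E_{-3} f = -(25/4)x^4 + (149/2)x^3 - (655/2)x^2 + (2521/4)x - 1771/4
S_{-2} Δ E_{-3} f = -100x^4 - 596x^3 - 1310x^2 - (2521/2)x - 1771/4
D f = -(25/4)x^4 + 12x^3 - 4x + 6
(∇ + S_{-2} Δ E_{-3} + D) f = -(225/2)x^4 - (1119/2)x^3 - (2681/2)x^2 - (5001/4)x - 433
((E_{-1} + D_q) + Δ^2 Δ + (∇ + S_{-2} Δ E_{-3} + D)) f = -(5/4)x^5 - 117x^4 - 599x^3 - 1387x^2 - (2819/2)x - 2041/4

the image equals g(x) = -(5/4)x^5 - 117x^4 - 599x^3 - 1387x^2 - (2819/2)x - 2041/4


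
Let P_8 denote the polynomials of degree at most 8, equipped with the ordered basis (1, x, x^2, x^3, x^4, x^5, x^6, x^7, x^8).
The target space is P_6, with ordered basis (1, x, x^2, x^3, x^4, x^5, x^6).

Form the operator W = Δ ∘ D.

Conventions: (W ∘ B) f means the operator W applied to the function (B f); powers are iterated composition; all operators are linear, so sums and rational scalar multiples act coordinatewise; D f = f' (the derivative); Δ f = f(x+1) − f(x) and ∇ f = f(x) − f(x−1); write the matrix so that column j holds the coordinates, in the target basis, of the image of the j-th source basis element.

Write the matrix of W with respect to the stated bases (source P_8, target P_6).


image of 1: 0
image of x: 0
image of x^2: 2
image of x^3: 6x + 3
image of x^4: 12x^2 + 12x + 4
image of x^5: 20x^3 + 30x^2 + 20x + 5
image of x^6: 30x^4 + 60x^3 + 60x^2 + 30x + 6
image of x^7: 42x^5 + 105x^4 + 140x^3 + 105x^2 + 42x + 7
image of x^8: 56x^6 + 168x^5 + 280x^4 + 280x^3 + 168x^2 + 56x + 8
each image's coordinates form column j of the matrix

the matrix is [[0, 0, 2, 3, 4, 5, 6, 7, 8]; [0, 0, 0, 6, 12, 20, 30, 42, 56]; [0, 0, 0, 0, 12, 30, 60, 105, 168]; [0, 0, 0, 0, 0, 20, 60, 140, 280]; [0, 0, 0, 0, 0, 0, 30, 105, 280]; [0, 0, 0, 0, 0, 0, 0, 42, 168]; [0, 0, 0, 0, 0, 0, 0, 0, 56]] (rows listed top to bottom)


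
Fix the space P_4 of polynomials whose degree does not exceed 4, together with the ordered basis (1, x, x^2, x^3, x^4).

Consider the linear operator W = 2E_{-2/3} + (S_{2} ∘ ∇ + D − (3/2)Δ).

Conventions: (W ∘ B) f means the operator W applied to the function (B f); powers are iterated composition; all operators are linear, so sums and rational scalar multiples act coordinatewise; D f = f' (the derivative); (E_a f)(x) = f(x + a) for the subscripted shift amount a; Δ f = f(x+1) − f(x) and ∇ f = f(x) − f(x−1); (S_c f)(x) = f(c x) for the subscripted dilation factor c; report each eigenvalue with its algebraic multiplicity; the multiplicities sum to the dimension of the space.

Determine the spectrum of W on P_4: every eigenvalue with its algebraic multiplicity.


image of 1: 2
image of x: 2x - 5/6
image of x^2: 2x^2 + (1/3)x - 29/18
image of x^3: 2x^3 + (13/2)x^2 - (47/6)x - 59/54
image of x^4: 2x^4 + (74/3)x^3 - (83/3)x^2 - (10/27)x - 341/162
the matrix is upper triangular; its diagonal is (2, 2, 2, 2, 2)
for a triangular matrix the eigenvalues are the diagonal entries, with algebraic multiplicity their repetition count

λ = 2 (multiplicity 5)


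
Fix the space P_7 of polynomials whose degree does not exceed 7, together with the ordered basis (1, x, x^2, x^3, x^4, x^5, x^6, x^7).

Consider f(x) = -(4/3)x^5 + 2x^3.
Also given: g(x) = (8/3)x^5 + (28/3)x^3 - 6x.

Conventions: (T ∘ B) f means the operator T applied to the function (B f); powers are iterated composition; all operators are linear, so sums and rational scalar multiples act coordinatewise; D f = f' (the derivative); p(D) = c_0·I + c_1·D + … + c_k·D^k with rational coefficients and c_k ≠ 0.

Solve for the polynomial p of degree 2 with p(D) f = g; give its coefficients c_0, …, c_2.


D^0 f = -(4/3)x^5 + 2x^3
D^1 f = -(20/3)x^4 + 6x^2
D^2 f = -(80/3)x^3 + 12x
matching coefficients of g against c_0 f + c_1 Df + … from the top degree down determines the c_i
solution: c_0 = -2, c_1 = 0, c_2 = -1/2

p(D) = -2·I − (1/2)·D^2, i.e. c_0 = -2, c_1 = 0, c_2 = -1/2


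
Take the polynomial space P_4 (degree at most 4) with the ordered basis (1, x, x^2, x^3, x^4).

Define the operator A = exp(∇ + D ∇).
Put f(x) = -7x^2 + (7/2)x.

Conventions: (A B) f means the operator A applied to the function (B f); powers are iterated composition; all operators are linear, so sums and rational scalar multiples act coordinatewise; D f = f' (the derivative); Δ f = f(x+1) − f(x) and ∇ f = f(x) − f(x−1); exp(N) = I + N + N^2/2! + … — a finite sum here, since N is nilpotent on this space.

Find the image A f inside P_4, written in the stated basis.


the result is g(x) = -7x^2 - (21/2)x - 21/2

order-1 term: -14x - 7/2
order-2 term: -7
the series for exp(∇ + D ∇) f terminates at order 2
exp(∇ + D ∇) f = -7x^2 - (21/2)x - 21/2


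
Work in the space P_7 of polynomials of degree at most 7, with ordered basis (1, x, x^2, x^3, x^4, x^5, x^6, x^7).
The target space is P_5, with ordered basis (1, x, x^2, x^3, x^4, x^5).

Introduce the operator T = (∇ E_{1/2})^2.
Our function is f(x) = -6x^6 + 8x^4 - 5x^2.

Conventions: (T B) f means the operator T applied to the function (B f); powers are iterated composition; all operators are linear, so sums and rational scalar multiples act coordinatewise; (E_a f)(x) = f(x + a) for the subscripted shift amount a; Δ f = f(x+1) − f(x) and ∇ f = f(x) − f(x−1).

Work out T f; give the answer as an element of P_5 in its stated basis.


E_{1/2} f = -6x^6 - 18x^5 - (29/2)x^4 + x^3 + (11/8)x^2 - (17/8)x - 27/32
∇ E_{1/2} f = -36x^5 + 2x^3 - (17/4)x
E_{1/2} (∇ E_{1/2}) f = -36x^5 - 90x^4 - 88x^3 - 42x^2 - 14x - 3
∇ E_{1/2} (∇ E_{1/2}) f = -180x^4 - 84x^2 - 6

g(x) = -180x^4 - 84x^2 - 6


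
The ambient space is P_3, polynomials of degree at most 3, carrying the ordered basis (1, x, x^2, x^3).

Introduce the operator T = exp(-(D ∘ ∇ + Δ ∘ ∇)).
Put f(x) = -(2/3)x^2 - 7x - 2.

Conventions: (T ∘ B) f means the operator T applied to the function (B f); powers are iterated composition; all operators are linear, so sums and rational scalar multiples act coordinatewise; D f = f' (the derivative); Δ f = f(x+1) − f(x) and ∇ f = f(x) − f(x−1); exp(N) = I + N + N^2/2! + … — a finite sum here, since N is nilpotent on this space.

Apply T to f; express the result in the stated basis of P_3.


g(x) = -(2/3)x^2 - 7x + 2/3

order-1 term: 8/3
the series for exp(-(D ∘ ∇ + Δ ∘ ∇)) f terminates at order 1
exp(-(D ∘ ∇ + Δ ∘ ∇)) f = -(2/3)x^2 - 7x + 2/3


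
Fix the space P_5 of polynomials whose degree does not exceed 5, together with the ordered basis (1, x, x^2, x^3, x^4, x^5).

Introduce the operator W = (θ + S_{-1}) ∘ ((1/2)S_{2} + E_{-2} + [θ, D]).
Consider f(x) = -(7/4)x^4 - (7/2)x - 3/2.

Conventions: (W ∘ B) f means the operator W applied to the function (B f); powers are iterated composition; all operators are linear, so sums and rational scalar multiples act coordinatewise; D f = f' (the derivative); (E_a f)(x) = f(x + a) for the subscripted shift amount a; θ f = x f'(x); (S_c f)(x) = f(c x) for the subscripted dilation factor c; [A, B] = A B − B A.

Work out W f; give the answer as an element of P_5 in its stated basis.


S_{2} f = -28x^4 - 7x - 3/2
((1/2)S_{2}) f = -14x^4 - (7/2)x - 3/4
E_{-2} f = -(7/4)x^4 + 14x^3 - 42x^2 + (105/2)x - 45/2
D f = -7x^3 - 7/2
θ D f = -21x^3
θ f = -7x^4 - (7/2)x
D θ f = -28x^3 - 7/2
[θ, D] f = 7x^3 + 7/2
((1/2)S_{2} + E_{-2} + [θ, D]) f = -(63/4)x^4 + 21x^3 - 42x^2 + 49x - 79/4
θ ((1/2)S_{2} + E_{-2} + [θ, D]) f = -63x^4 + 63x^3 - 84x^2 + 49x
S_{-1} ((1/2)S_{2} + E_{-2} + [θ, D]) f = -(63/4)x^4 - 21x^3 - 42x^2 - 49x - 79/4
(θ + S_{-1}) ((1/2)S_{2} + E_{-2} + [θ, D]) f = -(315/4)x^4 + 42x^3 - 126x^2 - 79/4

the image equals g(x) = -(315/4)x^4 + 42x^3 - 126x^2 - 79/4


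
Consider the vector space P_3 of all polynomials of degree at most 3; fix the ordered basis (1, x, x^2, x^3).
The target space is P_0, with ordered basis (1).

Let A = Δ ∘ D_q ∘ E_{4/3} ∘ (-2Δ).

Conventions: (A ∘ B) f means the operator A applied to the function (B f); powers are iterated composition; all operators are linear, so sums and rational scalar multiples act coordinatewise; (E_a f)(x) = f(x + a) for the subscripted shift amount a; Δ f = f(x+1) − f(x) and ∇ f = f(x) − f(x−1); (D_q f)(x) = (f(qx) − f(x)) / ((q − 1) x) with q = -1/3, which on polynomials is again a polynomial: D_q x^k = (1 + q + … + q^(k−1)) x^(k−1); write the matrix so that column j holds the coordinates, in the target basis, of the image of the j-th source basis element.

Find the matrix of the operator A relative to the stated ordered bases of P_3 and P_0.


image of 1: 0
image of x: 0
image of x^2: 0
image of x^3: -4
each image's coordinates form column j of the matrix

the matrix is [[0, 0, 0, -4]] (rows listed top to bottom)


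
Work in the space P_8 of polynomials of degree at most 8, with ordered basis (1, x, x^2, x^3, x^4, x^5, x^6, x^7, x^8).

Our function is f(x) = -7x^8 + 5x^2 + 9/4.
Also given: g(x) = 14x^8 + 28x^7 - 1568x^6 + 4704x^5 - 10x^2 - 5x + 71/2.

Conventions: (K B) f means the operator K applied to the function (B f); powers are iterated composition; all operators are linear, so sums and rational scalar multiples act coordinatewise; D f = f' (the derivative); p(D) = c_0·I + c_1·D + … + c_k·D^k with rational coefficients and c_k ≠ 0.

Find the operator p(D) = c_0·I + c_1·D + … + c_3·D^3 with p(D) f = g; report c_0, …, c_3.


c_0 = -2, c_1 = -1/2, c_2 = 4, c_3 = -2

D^0 f = -7x^8 + 5x^2 + 9/4
D^1 f = -56x^7 + 10x
D^2 f = -392x^6 + 10
D^3 f = -2352x^5
matching coefficients of g against c_0 f + c_1 Df + … from the top degree down determines the c_i
solution: c_0 = -2, c_1 = -1/2, c_2 = 4, c_3 = -2
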